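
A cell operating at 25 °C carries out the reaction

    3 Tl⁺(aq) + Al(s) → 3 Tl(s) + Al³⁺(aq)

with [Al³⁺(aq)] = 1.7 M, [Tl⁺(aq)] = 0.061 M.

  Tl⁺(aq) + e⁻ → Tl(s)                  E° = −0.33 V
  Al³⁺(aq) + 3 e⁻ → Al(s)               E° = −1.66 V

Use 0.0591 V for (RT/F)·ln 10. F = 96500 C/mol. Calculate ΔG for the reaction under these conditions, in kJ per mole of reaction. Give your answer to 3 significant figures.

−363 kJ/mol

The standard cell potential is −0.33 − (−1.66) = +1.33 V, with n = 3 electrons in the balanced equation.
Q = [Al³⁺(aq)] / [Tl⁺(aq)]^3 = 7.49×10^3, so log Q = 3.874 and E = +1.33 − (0.0591/3)(3.874) = +1.2537 V.
Finally ΔG = −nFE = −(3)(96500 C/mol)(+1.2537 V) = −363 kJ/mol.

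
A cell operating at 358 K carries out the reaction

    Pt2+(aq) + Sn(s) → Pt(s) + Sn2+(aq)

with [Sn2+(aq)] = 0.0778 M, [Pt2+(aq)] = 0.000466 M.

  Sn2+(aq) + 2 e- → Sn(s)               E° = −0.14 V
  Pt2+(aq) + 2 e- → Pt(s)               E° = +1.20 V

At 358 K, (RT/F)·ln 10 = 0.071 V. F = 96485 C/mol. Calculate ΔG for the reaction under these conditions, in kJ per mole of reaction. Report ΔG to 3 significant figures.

With Pt²⁺/Pt reduced at the cathode, E°cell = +1.20 − (−0.14) = +1.34 V and n = 2.
Q = [Sn2+(aq)] / [Pt2+(aq)] = 167, so log Q = 2.223 and E = +1.34 − (0.071/2)(2.223) = +1.2611 V.
ΔG = −nFE = −(2)(96485)(+1.2611) J/mol = −243 kJ/mol.

−243 kJ/mol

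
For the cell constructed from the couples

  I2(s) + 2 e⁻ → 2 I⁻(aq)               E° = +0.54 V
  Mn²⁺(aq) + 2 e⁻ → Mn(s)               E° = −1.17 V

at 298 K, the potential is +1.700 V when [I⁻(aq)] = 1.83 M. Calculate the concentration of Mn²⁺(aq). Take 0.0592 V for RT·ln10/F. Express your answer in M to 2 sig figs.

I₂/I⁻ is the cathode (higher E°); E°cell = +0.54 − (−1.17) = +1.71 V with n = 2.
From the Nernst equation, log Q = n(E° − E)/0.0592 = 2·(+1.71 − (+1.700))/0.0592 = 0.338.
The balanced reaction is I2(s) + Mn(s) → 2 I⁻(aq) + Mn²⁺(aq), so Q = [I⁻(aq)]^2·[Mn²⁺(aq)].
Substituting the known concentrations and solving, log [Mn²⁺(aq)] = −0.187 and [Mn²⁺(aq)] = 0.65 M.

0.65 M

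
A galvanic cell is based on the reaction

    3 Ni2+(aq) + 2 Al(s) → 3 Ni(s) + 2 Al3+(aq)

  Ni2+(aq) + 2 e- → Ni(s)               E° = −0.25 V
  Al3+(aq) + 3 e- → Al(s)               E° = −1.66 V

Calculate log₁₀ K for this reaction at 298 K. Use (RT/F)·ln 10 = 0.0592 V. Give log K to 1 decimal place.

The Ni²⁺/Ni couple is reduced (cathode); E°cell = −0.25 − (−1.66) = +1.41 V with n = 6.
At equilibrium E = 0, so log K = nE°cell / 0.0592 = (6)(+1.41) / 0.0592 = 142.9.

log K = 142.9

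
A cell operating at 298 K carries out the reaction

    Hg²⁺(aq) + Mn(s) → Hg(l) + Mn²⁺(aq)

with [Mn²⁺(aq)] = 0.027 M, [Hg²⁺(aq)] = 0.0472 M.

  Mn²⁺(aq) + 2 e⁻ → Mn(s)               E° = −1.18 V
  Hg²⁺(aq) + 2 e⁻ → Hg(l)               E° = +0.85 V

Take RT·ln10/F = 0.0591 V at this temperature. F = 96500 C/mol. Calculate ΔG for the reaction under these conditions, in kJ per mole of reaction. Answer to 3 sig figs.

E°cell = +0.85 − (−1.18) = +2.03 V; the balanced reaction transfers n = 2 electrons.
Q = [Mn²⁺(aq)] / [Hg²⁺(aq)] = 0.572, so log Q = −0.243 and E = +2.03 − (0.0591/2)(−0.243) = +2.0372 V.
ΔG = −nFE = −(2)(96500)(+2.0372) J/mol = −393 kJ/mol.

−393 kJ/mol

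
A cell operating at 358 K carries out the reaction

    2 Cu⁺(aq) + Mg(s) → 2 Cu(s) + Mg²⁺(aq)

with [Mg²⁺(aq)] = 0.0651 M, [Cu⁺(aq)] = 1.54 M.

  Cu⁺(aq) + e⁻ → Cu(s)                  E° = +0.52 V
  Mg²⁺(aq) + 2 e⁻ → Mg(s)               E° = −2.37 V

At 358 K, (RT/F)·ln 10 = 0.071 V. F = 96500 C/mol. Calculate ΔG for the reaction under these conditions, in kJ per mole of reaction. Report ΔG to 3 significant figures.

E°cell = +0.52 − (−2.37) = +2.89 V; the balanced reaction transfers n = 2 electrons.
The reaction quotient is [Mg²⁺(aq)] / [Cu⁺(aq)]^2 = 0.0274; by Nernst, E = +2.89 − (0.071/2)(−1.561) = +2.9454 V.
Finally ΔG = −nFE = −(2)(96500 C/mol)(+2.9454 V) = −568 kJ/mol.

−568 kJ/mol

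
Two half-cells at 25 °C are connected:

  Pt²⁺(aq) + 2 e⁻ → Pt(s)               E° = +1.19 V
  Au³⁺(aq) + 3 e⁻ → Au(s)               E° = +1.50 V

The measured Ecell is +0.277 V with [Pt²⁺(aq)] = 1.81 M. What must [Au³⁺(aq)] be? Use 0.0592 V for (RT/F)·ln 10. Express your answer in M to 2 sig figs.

Au³⁺/Au is the cathode (higher E°); E°cell = +1.50 − (+1.19) = +0.31 V with n = 6.
Since E = E° − (0.0592/n)·log Q, log Q = n(E° − E)/0.0592 = 3.345.
Balancing electrons gives 2 Au³⁺(aq) + 3 Pt(s) → 2 Au(s) + 3 Pt²⁺(aq); thus Q = [Pt²⁺(aq)]^3 / [Au³⁺(aq)]^2.
Solving for the unknown gives log [Au³⁺(aq)] = −1.286, so [Au³⁺(aq)] ≈ 0.052 M.

0.052 M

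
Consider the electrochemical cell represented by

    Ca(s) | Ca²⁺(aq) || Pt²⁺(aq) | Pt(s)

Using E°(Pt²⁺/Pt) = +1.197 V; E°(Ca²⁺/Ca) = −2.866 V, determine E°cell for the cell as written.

By convention the left-hand electrode in cell notation is the anode (oxidation) and the right-hand electrode is the cathode (reduction).
E°cell = E°(right) − E°(left) = +1.197 − (−2.866) = +4.063 V.

+4.063 V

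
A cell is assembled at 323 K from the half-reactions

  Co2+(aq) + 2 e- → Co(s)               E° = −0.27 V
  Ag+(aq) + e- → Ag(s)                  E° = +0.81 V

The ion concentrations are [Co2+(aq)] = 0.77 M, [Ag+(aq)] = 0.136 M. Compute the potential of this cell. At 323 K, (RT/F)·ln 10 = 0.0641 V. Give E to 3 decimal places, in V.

The Ag⁺/Ag couple has the more positive E°, so it is the cathode; Co²⁺/Co is the anode.
E°cell = +0.81 − (−0.27) = +1.08 V, with n = 2 electrons transferred.
Balancing gives 2 Ag+(aq) + Co(s) → 2 Ag(s) + Co2+(aq); hence Q = [Co2+(aq)] / [Ag+(aq)]^2 = 41.6 (log Q = 1.619).
By the Nernst equation, E = +1.08 − (0.0641/2)·(1.619) = +1.028 V.

+1.028 V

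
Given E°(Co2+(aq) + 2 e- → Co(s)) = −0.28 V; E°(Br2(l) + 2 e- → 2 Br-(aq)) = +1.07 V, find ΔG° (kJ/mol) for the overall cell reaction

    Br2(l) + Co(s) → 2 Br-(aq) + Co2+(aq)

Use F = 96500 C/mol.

−261 kJ/mol

In the reaction as written Br2(l) is reduced, so the Br₂/Br⁻ couple is the cathode and Co²⁺/Co is the anode.
E°cell = +1.07 − (−0.28) = +1.35 V; balancing electrons gives n = 2.
ΔG° = −nFE°cell = −(2)(96500)(+1.35) J/mol = −261 kJ/mol.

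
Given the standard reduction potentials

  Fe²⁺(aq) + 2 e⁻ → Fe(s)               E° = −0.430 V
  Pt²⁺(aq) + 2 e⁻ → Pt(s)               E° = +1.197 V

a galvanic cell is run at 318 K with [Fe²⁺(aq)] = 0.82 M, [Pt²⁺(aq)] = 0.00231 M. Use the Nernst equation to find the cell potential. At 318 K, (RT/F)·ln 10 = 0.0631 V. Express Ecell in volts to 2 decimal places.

Since E°(Pt²⁺/Pt) > E°(Fe²⁺/Fe), Pt²⁺/Pt serves as the cathode.
The standard potential is +1.197 − (−0.430) = +1.627 V and the balanced reaction transfers n = 2 electrons.
The balanced reaction is Pt²⁺(aq) + Fe(s) → Pt(s) + Fe²⁺(aq), so Q = [Fe²⁺(aq)] / [Pt²⁺(aq)] = 355 and log Q = 2.550.
Applying E = E° − (RT ln10/nF)·log Q gives +1.627 − (0.0631/2)(2.550) = +1.55 V.

+1.55 V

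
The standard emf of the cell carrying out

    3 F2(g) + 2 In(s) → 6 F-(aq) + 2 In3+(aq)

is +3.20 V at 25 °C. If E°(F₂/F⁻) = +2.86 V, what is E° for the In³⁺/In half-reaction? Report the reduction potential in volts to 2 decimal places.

In the reaction as written the F₂/F⁻ couple is reduced (cathode) and In³⁺/In is oxidized (anode), so E°cell = E°(F₂/F⁻) − E°(In³⁺/In).
E°(In³⁺/In) = E°(cathode) − E°cell = +2.86 − (+3.20) = −0.34 V.

−0.34 V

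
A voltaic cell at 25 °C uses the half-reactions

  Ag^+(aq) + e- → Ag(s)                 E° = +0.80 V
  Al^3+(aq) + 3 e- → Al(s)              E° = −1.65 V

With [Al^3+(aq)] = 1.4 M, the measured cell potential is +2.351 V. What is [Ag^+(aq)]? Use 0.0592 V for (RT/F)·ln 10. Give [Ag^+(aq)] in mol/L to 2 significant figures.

With Ag⁺/Ag at the cathode and Al³⁺/Al at the anode, E°cell = +0.80 − (−1.65) = +2.45 V (n = 3).
Rearranging E = E° − (0.0592/n)·log Q gives log Q = 3(+2.45 − (+2.351))/0.0592 = 5.017.
The balanced reaction is 3 Ag^+(aq) + Al(s) → 3 Ag(s) + Al^3+(aq), so Q = [Al^3+(aq)] / [Ag^+(aq)]^3.
Solving for the unknown gives log [Ag^+(aq)] = −1.624, so [Ag^+(aq)] ≈ 0.024 M.

0.024 M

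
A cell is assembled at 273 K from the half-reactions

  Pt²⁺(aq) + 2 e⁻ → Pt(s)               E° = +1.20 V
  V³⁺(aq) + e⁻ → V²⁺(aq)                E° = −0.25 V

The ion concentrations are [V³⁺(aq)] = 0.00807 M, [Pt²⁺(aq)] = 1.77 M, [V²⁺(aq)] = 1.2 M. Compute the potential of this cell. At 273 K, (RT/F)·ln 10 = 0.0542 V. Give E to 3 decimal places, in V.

The Pt²⁺/Pt couple has the more positive E°, so it is the cathode; V³⁺/V²⁺ is the anode.
The standard potential is +1.20 − (−0.25) = +1.45 V and the balanced reaction transfers n = 2 electrons.
The balanced reaction is Pt²⁺(aq) + 2 V²⁺(aq) → Pt(s) + 2 V³⁺(aq), so Q = [V³⁺(aq)]^2 / ([Pt²⁺(aq)]·[V²⁺(aq)]^2) = 2.56×10^−5 and log Q = −4.593.
By the Nernst equation, E = +1.45 − (0.0542/2)·(−4.593) = +1.574 V.

+1.574 V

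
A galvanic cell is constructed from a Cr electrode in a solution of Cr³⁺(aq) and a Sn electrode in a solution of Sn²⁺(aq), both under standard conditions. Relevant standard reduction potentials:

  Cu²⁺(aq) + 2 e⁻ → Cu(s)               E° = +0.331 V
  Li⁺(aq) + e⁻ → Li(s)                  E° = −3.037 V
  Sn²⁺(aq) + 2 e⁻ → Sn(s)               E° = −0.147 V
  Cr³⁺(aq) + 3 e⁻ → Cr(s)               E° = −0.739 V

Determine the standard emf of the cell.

+0.592 V

The Sn²⁺/Sn couple has the higher E°, so Sn ion is reduced (cathode) and Cr is oxidized (anode).
E°cell = E°(cathode) − E°(anode) = −0.147 − (−0.739) = +0.592 V.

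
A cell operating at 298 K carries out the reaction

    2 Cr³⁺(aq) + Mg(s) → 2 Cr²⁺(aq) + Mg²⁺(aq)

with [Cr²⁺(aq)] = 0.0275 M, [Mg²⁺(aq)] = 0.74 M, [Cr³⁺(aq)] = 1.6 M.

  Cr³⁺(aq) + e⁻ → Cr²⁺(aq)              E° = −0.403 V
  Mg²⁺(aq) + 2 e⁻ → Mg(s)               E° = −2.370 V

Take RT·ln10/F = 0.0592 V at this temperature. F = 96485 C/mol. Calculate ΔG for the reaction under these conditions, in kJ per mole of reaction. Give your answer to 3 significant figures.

−400 kJ/mol

E°cell = −0.403 − (−2.370) = +1.967 V; the balanced reaction transfers n = 2 electrons.
Q = ([Cr²⁺(aq)]^2·[Mg²⁺(aq)]) / [Cr³⁺(aq)]^2 = 0.000219, so log Q = −3.660 and E = +1.967 − (0.0592/2)(−3.660) = +2.0753 V.
ΔG = −nFE = −(2)(96485)(+2.0753) J/mol = −400 kJ/mol.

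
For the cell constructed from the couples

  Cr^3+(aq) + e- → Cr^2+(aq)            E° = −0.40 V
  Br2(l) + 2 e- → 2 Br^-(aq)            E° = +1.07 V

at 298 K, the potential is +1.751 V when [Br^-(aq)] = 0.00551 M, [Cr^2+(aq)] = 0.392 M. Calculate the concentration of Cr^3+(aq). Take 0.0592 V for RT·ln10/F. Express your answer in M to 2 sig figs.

With Br₂/Br⁻ at the cathode and Cr³⁺/Cr²⁺ at the anode, E°cell = +1.07 − (−0.40) = +1.47 V (n = 2).
Rearranging E = E° − (0.0592/n)·log Q gives log Q = 2(+1.47 − (+1.751))/0.0592 = −9.493.
Balancing electrons gives Br2(l) + 2 Cr^2+(aq) → 2 Br^-(aq) + 2 Cr^3+(aq); thus Q = ([Br^-(aq)]^2·[Cr^3+(aq)]^2) / [Cr^2+(aq)]^2.
Substituting the known concentrations and solving, log [Cr^3+(aq)] = −2.894 and [Cr^3+(aq)] = 0.0013 M.

0.0013 M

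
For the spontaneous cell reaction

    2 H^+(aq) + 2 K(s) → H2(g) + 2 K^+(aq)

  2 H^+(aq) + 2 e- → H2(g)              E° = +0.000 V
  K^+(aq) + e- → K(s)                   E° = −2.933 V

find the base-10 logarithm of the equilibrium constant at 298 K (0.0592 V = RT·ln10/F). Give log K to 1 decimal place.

The 2H⁺/H₂ couple is reduced (cathode); E°cell = +0.000 − (−2.933) = +2.933 V with n = 2.
At equilibrium E = 0, so log K = nE°cell / 0.0592 = (2)(+2.933) / 0.0592 = 99.1.

log K = 99.1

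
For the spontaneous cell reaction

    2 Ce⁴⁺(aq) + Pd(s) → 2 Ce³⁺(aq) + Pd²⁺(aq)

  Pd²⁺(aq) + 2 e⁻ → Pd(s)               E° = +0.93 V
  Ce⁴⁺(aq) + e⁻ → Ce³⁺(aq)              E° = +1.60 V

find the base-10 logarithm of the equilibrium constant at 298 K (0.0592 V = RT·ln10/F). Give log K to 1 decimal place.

The Ce⁴⁺/Ce³⁺ couple is reduced (cathode); E°cell = +1.60 − (+0.93) = +0.67 V with n = 2.
At equilibrium E = 0, so log K = nE°cell / 0.0592 = (2)(+0.67) / 0.0592 = 22.6.

log K = 22.6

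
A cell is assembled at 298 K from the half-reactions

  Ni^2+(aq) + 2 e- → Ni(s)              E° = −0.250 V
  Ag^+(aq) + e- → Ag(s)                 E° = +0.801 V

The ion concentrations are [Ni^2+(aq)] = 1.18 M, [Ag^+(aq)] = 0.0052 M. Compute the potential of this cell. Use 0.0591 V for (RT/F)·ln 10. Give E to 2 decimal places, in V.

Ag⁺/Ag is reduced (cathode, E° = +0.801 V) and Ni²⁺/Ni is oxidized (anode).
E°cell = E°cat − E°an = +0.801 − (−0.250) = +1.051 V; n = 2.
The balanced reaction is 2 Ag^+(aq) + Ni(s) → 2 Ag(s) + Ni^2+(aq), so Q = [Ni^2+(aq)] / [Ag^+(aq)]^2 = 4.36×10^4 and log Q = 4.640.
Applying E = E° − (RT ln10/nF)·log Q gives +1.051 − (0.0591/2)(4.640) = +0.91 V.

+0.91 V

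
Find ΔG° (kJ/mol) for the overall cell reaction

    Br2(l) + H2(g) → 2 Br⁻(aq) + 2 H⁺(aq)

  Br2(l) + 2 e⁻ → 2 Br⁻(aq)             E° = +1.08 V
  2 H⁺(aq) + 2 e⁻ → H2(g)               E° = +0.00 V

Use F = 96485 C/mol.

In the reaction as written Br2(l) is reduced, so the Br₂/Br⁻ couple is the cathode and 2H⁺/H₂ is the anode.
E°cell = +1.08 − (+0.00) = +1.08 V; balancing electrons gives n = 2.
ΔG° = −nFE°cell = −(2)(96485)(+1.08) J/mol = −208 kJ/mol.

−208 kJ/mol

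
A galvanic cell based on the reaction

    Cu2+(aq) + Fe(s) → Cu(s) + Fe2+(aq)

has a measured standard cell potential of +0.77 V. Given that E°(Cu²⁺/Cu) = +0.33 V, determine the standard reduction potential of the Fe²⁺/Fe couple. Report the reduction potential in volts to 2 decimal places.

In the reaction as written the Cu²⁺/Cu couple is reduced (cathode) and Fe²⁺/Fe is oxidized (anode), so E°cell = E°(Cu²⁺/Cu) − E°(Fe²⁺/Fe).
E°(Fe²⁺/Fe) = E°(cathode) − E°cell = +0.33 − (+0.77) = −0.44 V.

−0.44 V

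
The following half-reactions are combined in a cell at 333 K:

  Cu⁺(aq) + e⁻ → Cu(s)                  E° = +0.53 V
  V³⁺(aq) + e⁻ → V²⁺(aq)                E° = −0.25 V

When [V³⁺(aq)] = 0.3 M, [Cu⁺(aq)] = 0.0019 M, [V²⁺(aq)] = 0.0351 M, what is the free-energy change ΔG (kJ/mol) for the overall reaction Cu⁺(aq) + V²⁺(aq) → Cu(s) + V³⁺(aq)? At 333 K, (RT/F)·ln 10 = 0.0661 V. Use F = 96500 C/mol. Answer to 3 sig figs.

−52.0 kJ/mol

With Cu⁺/Cu reduced at the cathode, E°cell = +0.53 − (−0.25) = +0.78 V and n = 1.
Here Q = [V³⁺(aq)] / ([Cu⁺(aq)]·[V²⁺(aq)]) = 4.5×10^3 (log Q = 3.653), giving E = +0.78 − (0.0661/1)·(3.653) = +0.5385 V.
Then ΔG = −nFE = −1 × 96500 × +0.5385 J/mol = −52.0 kJ/mol.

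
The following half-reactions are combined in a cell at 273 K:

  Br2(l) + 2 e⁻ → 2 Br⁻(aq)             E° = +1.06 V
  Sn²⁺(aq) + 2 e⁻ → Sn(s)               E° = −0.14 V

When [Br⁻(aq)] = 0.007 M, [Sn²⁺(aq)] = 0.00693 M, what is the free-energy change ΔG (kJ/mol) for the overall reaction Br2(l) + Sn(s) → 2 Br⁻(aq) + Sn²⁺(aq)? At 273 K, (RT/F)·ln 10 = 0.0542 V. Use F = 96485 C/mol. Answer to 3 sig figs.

E°cell = +1.06 − (−0.14) = +1.20 V; the balanced reaction transfers n = 2 electrons.
The reaction quotient is [Br⁻(aq)]^2·[Sn²⁺(aq)] = 3.4×10^−7; by Nernst, E = +1.20 − (0.0542/2)(−6.469) = +1.3753 V.
Then ΔG = −nFE = −2 × 96485 × +1.3753 J/mol = −265 kJ/mol.

−265 kJ/mol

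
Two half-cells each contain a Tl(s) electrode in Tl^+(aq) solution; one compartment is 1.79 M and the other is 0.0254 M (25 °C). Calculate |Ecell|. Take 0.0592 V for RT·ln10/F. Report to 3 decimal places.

0.109 V

For a concentration cell E°cell = 0, since both electrodes use the same couple.
The compartment with the higher Tl^+(aq) concentration (1.79 M) acts as the cathode; ions are reduced there and produced at the dilute (0.0254 M) anode.
With n = 1, Ecell = −(0.0592/1)·log([dilute]/[conc]) = −(0.0592/1)·log(0.0254/1.79) = +0.109 V.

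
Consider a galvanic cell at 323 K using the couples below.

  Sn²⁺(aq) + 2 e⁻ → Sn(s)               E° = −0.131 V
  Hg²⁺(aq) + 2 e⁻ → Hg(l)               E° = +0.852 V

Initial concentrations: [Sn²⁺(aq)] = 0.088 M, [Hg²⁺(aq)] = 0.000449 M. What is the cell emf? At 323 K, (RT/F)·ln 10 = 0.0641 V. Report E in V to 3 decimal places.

Hg²⁺/Hg is reduced (cathode, E° = +0.852 V) and Sn²⁺/Sn is oxidized (anode).
E°cell = +0.852 − (−0.131) = +0.983 V, with n = 2 electrons transferred.
For the overall reaction Hg²⁺(aq) + Sn(s) → Hg(l) + Sn²⁺(aq), Q = [Sn²⁺(aq)] / [Hg²⁺(aq)] = 196, giving log Q = 2.292.
E = E° − (0.0641/n)·log Q = +0.983 − (0.0641/2)(2.292) = +0.910 V.

+0.910 V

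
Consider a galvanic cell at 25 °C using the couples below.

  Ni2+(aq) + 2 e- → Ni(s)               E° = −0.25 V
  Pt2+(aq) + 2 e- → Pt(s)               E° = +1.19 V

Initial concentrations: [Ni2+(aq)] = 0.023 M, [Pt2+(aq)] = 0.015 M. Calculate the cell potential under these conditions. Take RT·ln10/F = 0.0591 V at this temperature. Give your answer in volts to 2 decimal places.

The Pt²⁺/Pt couple has the more positive E°, so it is the cathode; Ni²⁺/Ni is the anode.
E°cell = +1.19 − (−0.25) = +1.44 V, with n = 2 electrons transferred.
For the overall reaction Pt2+(aq) + Ni(s) → Pt(s) + Ni2+(aq), Q = [Ni2+(aq)] / [Pt2+(aq)] = 1.53, giving log Q = 0.186.
Applying E = E° − (RT ln10/nF)·log Q gives +1.44 − (0.0591/2)(0.186) = +1.43 V.

+1.43 V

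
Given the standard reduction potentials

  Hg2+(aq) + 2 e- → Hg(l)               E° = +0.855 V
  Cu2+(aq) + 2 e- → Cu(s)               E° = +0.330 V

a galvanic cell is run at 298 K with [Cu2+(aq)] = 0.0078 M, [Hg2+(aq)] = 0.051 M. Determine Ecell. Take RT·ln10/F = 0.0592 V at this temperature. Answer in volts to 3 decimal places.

+0.549 V

Hg²⁺/Hg is reduced (cathode, E° = +0.855 V) and Cu²⁺/Cu is oxidized (anode).
E°cell = E°cat − E°an = +0.855 − (+0.330) = +0.525 V; n = 2.
Balancing gives Hg2+(aq) + Cu(s) → Hg(l) + Cu2+(aq); hence Q = [Cu2+(aq)] / [Hg2+(aq)] = 0.153 (log Q = −0.815).
E = E° − (0.0592/n)·log Q = +0.525 − (0.0592/2)(−0.815) = +0.549 V.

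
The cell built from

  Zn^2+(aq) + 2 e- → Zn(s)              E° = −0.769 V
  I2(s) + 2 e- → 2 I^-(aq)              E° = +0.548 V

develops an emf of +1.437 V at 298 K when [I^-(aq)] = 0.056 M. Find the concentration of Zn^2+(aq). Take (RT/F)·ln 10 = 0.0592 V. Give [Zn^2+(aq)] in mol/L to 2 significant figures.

0.028 M

The I₂/I⁻ couple has the larger reduction potential, so it is the cathode: E°cell = +0.548 − (−0.769) = +1.317 V and n = 2.
From the Nernst equation, log Q = n(E° − E)/0.0592 = 2·(+1.317 − (+1.437))/0.0592 = −4.054.
Balancing electrons gives I2(s) + Zn(s) → 2 I^-(aq) + Zn^2+(aq); thus Q = [I^-(aq)]^2·[Zn^2+(aq)].
Isolating [Zn^2+(aq)] in Q = 10^{−4.054} yields log [Zn^2+(aq)] = −1.550, i.e. 0.028 M.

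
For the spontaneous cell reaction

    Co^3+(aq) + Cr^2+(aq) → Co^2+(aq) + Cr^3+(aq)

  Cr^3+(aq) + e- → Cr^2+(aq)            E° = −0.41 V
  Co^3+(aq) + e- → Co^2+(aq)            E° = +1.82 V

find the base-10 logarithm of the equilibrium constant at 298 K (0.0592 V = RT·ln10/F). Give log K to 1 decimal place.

The Co³⁺/Co²⁺ couple is reduced (cathode); E°cell = +1.82 − (−0.41) = +2.23 V with n = 1.
At equilibrium E = 0, so log K = nE°cell / 0.0592 = (1)(+2.23) / 0.0592 = 37.7.

log K = 37.7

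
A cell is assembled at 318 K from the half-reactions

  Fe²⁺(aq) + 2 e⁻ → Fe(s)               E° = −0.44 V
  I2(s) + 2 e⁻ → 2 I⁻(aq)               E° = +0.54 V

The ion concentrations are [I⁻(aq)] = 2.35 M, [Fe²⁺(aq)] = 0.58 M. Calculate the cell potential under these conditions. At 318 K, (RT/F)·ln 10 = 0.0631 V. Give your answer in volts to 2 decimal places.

I₂/I⁻ is reduced (cathode, E° = +0.54 V) and Fe²⁺/Fe is oxidized (anode).
The standard potential is +0.54 − (−0.44) = +0.98 V and the balanced reaction transfers n = 2 electrons.
For the overall reaction I2(s) + Fe(s) → 2 I⁻(aq) + Fe²⁺(aq), Q = [I⁻(aq)]^2·[Fe²⁺(aq)] = 3.2, giving log Q = 0.506.
Applying E = E° − (RT ln10/nF)·log Q gives +0.98 − (0.0631/2)(0.506) = +0.96 V.

+0.96 V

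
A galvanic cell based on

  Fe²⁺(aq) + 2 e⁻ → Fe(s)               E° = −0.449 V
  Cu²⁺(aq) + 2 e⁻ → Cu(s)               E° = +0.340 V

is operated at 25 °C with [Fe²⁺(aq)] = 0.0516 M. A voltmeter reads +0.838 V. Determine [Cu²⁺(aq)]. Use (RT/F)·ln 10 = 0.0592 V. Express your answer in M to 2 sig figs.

2.3 M

Cu²⁺/Cu is the cathode (higher E°); E°cell = +0.340 − (−0.449) = +0.789 V with n = 2.
Rearranging E = E° − (0.0592/n)·log Q gives log Q = 2(+0.789 − (+0.838))/0.0592 = −1.655.
The balanced reaction is Cu²⁺(aq) + Fe(s) → Cu(s) + Fe²⁺(aq), so Q = [Fe²⁺(aq)] / [Cu²⁺(aq)].
Solving for the unknown gives log [Cu²⁺(aq)] = 0.368, so [Cu²⁺(aq)] ≈ 2.3 M.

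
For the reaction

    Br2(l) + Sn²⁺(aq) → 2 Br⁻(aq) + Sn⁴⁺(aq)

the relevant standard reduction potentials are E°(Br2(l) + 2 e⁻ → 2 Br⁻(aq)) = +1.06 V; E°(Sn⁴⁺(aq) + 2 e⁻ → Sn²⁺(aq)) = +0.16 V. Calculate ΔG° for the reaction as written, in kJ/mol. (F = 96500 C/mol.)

In the reaction as written Br2(l) is reduced, so the Br₂/Br⁻ couple is the cathode and Sn⁴⁺/Sn²⁺ is the anode.
E°cell = +1.06 − (+0.16) = +0.90 V; balancing electrons gives n = 2.
ΔG° = −nFE°cell = −(2)(96500)(+0.90) J/mol = −174 kJ/mol.

−174 kJ/mol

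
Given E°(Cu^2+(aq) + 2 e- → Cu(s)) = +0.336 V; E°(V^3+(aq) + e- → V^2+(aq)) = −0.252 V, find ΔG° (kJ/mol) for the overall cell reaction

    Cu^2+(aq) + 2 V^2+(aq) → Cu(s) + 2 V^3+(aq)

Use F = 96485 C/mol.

−113 kJ/mol

In the reaction as written Cu^2+(aq) is reduced, so the Cu²⁺/Cu couple is the cathode and V³⁺/V²⁺ is the anode.
E°cell = +0.336 − (−0.252) = +0.588 V; balancing electrons gives n = 2.
ΔG° = −nFE°cell = −(2)(96485)(+0.588) J/mol = −113 kJ/mol.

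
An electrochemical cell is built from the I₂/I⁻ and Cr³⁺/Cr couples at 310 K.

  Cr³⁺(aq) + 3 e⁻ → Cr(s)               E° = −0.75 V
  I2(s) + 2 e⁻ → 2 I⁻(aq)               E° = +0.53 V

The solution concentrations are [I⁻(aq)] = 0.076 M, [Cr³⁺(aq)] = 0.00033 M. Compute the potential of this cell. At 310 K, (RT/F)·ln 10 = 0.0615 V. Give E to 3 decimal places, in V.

+1.420 V

The I₂/I⁻ couple has the more positive E°, so it is the cathode; Cr³⁺/Cr is the anode.
E°cell = E°cat − E°an = +0.53 − (−0.75) = +1.28 V; n = 6.
The balanced reaction is 3 I2(s) + 2 Cr(s) → 6 I⁻(aq) + 2 Cr³⁺(aq), so Q = [I⁻(aq)]^6·[Cr³⁺(aq)]^2 = 2.1×10^−14 and log Q = −13.678.
By the Nernst equation, E = +1.28 − (0.0615/6)·(−13.678) = +1.420 V.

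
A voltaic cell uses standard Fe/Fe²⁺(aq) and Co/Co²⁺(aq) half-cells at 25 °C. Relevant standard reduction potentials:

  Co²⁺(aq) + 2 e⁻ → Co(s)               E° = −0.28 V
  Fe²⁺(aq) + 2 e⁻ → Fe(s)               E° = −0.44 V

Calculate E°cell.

+0.16 V

Of the two couples in this cell, the one with the more positive reduction potential is reduced at the cathode: here that is Co²⁺/Co (−0.28 V); Fe²⁺/Fe (−0.44 V) is the anode.
E°cell = E°(cathode) − E°(anode) = −0.28 − (−0.44) = +0.16 V.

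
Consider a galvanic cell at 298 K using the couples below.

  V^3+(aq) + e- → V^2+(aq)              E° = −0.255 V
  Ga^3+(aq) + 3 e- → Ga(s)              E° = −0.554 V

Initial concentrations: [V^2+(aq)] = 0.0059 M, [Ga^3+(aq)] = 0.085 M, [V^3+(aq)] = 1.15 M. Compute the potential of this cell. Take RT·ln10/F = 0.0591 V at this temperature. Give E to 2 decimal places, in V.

+0.46 V

Since E°(V³⁺/V²⁺) > E°(Ga³⁺/Ga), V³⁺/V²⁺ serves as the cathode.
The standard potential is −0.255 − (−0.554) = +0.299 V and the balanced reaction transfers n = 3 electrons.
The balanced reaction is 3 V^3+(aq) + Ga(s) → 3 V^2+(aq) + Ga^3+(aq), so Q = ([V^2+(aq)]^3·[Ga^3+(aq)]) / [V^3+(aq)]^3 = 1.15×10^−8 and log Q = −7.940.
Applying E = E° − (RT ln10/nF)·log Q gives +0.299 − (0.0591/3)(−7.940) = +0.46 V.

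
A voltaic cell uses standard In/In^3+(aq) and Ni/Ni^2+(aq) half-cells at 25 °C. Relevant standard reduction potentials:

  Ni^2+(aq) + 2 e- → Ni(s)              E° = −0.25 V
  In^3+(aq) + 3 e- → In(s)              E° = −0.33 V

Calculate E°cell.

The Ni²⁺/Ni couple has the higher E°, so Ni ion is reduced (cathode) and In is oxidized (anode).
E°cell = E°(cathode) − E°(anode) = −0.25 − (−0.33) = +0.08 V.

+0.08 V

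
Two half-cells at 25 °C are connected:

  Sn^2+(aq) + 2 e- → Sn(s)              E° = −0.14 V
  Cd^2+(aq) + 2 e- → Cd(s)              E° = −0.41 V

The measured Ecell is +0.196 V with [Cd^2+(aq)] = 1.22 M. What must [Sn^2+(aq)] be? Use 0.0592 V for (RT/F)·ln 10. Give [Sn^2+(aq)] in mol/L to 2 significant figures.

The Sn²⁺/Sn couple has the larger reduction potential, so it is the cathode: E°cell = −0.14 − (−0.41) = +0.27 V and n = 2.
Rearranging E = E° − (0.0592/n)·log Q gives log Q = 2(+0.27 − (+0.196))/0.0592 = 2.500.
For Sn^2+(aq) + Cd(s) → Sn(s) + Cd^2+(aq), the reaction quotient is Q = [Cd^2+(aq)] / [Sn^2+(aq)].
Substituting the known concentrations and solving, log [Sn^2+(aq)] = −2.414 and [Sn^2+(aq)] = 0.0039 M.

0.0039 M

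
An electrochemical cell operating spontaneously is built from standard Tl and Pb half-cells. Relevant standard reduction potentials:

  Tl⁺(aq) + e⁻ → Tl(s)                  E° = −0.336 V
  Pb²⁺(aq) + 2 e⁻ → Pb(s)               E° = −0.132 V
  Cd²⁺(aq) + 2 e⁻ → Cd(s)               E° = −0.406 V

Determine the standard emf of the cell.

+0.204 V

Of the two couples in this cell, the one with the more positive reduction potential is reduced at the cathode: here that is Pb²⁺/Pb (−0.132 V); Tl⁺/Tl (−0.336 V) is the anode.
E°cell = E°(cathode) − E°(anode) = −0.132 − (−0.336) = +0.204 V.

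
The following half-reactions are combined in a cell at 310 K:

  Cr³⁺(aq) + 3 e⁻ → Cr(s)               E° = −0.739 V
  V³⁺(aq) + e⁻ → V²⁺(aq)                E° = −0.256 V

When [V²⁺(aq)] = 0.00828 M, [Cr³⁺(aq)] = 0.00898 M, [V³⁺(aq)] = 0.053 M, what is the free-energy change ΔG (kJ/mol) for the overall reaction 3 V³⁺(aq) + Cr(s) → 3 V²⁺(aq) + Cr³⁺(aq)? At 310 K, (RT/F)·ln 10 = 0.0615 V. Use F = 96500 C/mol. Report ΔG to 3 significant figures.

With V³⁺/V²⁺ reduced at the cathode, E°cell = −0.256 − (−0.739) = +0.483 V and n = 3.
Q = ([V²⁺(aq)]^3·[Cr³⁺(aq)]) / [V³⁺(aq)]^3 = 3.42×10^−5, so log Q = −4.465 and E = +0.483 − (0.0615/3)(−4.465) = +0.5745 V.
Finally ΔG = −nFE = −(3)(96500 C/mol)(+0.5745 V) = −166 kJ/mol.

−166 kJ/mol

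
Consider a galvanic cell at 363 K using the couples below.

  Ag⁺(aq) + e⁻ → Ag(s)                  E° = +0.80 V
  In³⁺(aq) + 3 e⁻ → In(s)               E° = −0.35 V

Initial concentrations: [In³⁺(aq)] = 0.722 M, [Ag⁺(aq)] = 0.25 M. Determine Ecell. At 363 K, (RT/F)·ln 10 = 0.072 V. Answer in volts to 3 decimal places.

The Ag⁺/Ag couple has the more positive E°, so it is the cathode; In³⁺/In is the anode.
E°cell = E°cat − E°an = +0.80 − (−0.35) = +1.15 V; n = 3.
Balancing gives 3 Ag⁺(aq) + In(s) → 3 Ag(s) + In³⁺(aq); hence Q = [In³⁺(aq)] / [Ag⁺(aq)]^3 = 46.2 (log Q = 1.665).
E = E° − (0.072/n)·log Q = +1.15 − (0.072/3)(1.665) = +1.110 V.

+1.110 V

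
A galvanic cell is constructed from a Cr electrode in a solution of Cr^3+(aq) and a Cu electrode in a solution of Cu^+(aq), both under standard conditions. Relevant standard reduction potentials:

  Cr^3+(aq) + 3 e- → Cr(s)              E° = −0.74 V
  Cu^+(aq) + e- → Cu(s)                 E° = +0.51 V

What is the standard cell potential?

+1.25 V

The Cu⁺/Cu couple has the higher E°, so Cu ion is reduced (cathode) and Cr is oxidized (anode).
E°cell = E°(cathode) − E°(anode) = +0.51 − (−0.74) = +1.25 V.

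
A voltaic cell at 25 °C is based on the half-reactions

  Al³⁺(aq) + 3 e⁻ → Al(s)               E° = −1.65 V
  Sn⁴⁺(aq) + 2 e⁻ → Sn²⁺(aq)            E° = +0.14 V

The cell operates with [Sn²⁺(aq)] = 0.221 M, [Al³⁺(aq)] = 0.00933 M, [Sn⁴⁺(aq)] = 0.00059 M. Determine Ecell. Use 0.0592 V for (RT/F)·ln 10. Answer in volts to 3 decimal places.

+1.754 V

Sn⁴⁺/Sn²⁺ is reduced (cathode, E° = +0.14 V) and Al³⁺/Al is oxidized (anode).
The standard potential is +0.14 − (−1.65) = +1.79 V and the balanced reaction transfers n = 6 electrons.
The balanced reaction is 3 Sn⁴⁺(aq) + 2 Al(s) → 3 Sn²⁺(aq) + 2 Al³⁺(aq), so Q = ([Sn²⁺(aq)]^3·[Al³⁺(aq)]^2) / [Sn⁴⁺(aq)]^3 = 4.57×10^3 and log Q = 3.660.
By the Nernst equation, E = +1.79 − (0.0592/6)·(3.660) = +1.754 V.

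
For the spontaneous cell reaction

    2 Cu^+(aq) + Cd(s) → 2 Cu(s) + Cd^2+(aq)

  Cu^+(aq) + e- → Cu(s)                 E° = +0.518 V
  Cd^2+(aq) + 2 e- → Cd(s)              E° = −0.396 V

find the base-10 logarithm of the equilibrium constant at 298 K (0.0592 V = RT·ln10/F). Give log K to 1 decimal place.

The Cu⁺/Cu couple is reduced (cathode); E°cell = +0.518 − (−0.396) = +0.914 V with n = 2.
At equilibrium E = 0, so log K = nE°cell / 0.0592 = (2)(+0.914) / 0.0592 = 30.9.

log K = 30.9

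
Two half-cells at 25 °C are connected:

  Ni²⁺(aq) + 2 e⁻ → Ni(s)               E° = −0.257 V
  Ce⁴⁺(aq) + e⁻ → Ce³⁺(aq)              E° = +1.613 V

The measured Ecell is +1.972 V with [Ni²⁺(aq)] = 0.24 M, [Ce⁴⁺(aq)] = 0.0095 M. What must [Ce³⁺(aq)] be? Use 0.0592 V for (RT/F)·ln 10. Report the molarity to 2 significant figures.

With Ce⁴⁺/Ce³⁺ at the cathode and Ni²⁺/Ni at the anode, E°cell = +1.613 − (−0.257) = +1.870 V (n = 2).
Rearranging E = E° − (0.0592/n)·log Q gives log Q = 2(+1.870 − (+1.972))/0.0592 = −3.446.
Balancing electrons gives 2 Ce⁴⁺(aq) + Ni(s) → 2 Ce³⁺(aq) + Ni²⁺(aq); thus Q = ([Ce³⁺(aq)]^2·[Ni²⁺(aq)]) / [Ce⁴⁺(aq)]^2.
Substituting the known concentrations and solving, log [Ce³⁺(aq)] = −3.435 and [Ce³⁺(aq)] = 0.00037 M.

0.00037 M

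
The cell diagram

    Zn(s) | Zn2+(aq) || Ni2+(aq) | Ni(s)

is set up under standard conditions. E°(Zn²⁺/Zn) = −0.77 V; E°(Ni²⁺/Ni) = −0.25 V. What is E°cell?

+0.52 V

By convention the left-hand electrode in cell notation is the anode (oxidation) and the right-hand electrode is the cathode (reduction).
E°cell = E°(right) − E°(left) = −0.25 − (−0.77) = +0.52 V.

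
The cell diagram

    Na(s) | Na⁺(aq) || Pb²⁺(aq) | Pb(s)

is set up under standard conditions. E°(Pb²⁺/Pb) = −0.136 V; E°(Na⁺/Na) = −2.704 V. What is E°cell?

+2.568 V

By convention the left-hand electrode in cell notation is the anode (oxidation) and the right-hand electrode is the cathode (reduction).
E°cell = E°(right) − E°(left) = −0.136 − (−2.704) = +2.568 V.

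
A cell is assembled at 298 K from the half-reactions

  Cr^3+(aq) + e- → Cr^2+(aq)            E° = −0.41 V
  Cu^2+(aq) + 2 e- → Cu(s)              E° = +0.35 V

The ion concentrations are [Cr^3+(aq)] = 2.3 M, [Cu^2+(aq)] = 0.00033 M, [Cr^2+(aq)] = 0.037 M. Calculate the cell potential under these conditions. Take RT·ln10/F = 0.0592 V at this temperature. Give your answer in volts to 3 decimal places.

Since E°(Cu²⁺/Cu) > E°(Cr³⁺/Cr²⁺), Cu²⁺/Cu serves as the cathode.
The standard potential is +0.35 − (−0.41) = +0.76 V and the balanced reaction transfers n = 2 electrons.
The balanced reaction is Cu^2+(aq) + 2 Cr^2+(aq) → Cu(s) + 2 Cr^3+(aq), so Q = [Cr^3+(aq)]^2 / ([Cu^2+(aq)]·[Cr^2+(aq)]^2) = 1.17×10^7 and log Q = 7.069.
E = E° − (0.0592/n)·log Q = +0.76 − (0.0592/2)(7.069) = +0.551 V.

+0.551 V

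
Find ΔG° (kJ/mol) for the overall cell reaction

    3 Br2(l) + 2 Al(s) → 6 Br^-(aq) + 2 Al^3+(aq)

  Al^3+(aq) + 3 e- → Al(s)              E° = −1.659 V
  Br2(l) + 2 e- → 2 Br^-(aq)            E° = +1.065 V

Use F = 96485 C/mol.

−1577 kJ/mol

In the reaction as written Br2(l) is reduced, so the Br₂/Br⁻ couple is the cathode and Al³⁺/Al is the anode.
E°cell = +1.065 − (−1.659) = +2.724 V; balancing electrons gives n = 6.
ΔG° = −nFE°cell = −(6)(96485)(+2.724) J/mol = −1577 kJ/mol.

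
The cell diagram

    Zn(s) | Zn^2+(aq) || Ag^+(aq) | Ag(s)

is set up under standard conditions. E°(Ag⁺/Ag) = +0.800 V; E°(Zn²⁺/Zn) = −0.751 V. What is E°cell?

+1.551 V

By convention the left-hand electrode in cell notation is the anode (oxidation) and the right-hand electrode is the cathode (reduction).
E°cell = E°(right) − E°(left) = +0.800 − (−0.751) = +1.551 V.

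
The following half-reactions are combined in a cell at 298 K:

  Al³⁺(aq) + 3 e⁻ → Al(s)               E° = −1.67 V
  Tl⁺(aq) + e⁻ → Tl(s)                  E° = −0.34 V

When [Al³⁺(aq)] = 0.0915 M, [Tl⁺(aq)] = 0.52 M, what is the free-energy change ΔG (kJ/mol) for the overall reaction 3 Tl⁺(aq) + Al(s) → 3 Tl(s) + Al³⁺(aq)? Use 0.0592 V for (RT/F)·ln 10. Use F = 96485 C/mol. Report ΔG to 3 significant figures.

E°cell = −0.34 − (−1.67) = +1.33 V; the balanced reaction transfers n = 3 electrons.
Here Q = [Al³⁺(aq)] / [Tl⁺(aq)]^3 = 0.651 (log Q = −0.187), giving E = +1.33 − (0.0592/3)·(−0.187) = +1.3337 V.
ΔG = −nFE = −(3)(96485)(+1.3337) J/mol = −386 kJ/mol.

−386 kJ/mol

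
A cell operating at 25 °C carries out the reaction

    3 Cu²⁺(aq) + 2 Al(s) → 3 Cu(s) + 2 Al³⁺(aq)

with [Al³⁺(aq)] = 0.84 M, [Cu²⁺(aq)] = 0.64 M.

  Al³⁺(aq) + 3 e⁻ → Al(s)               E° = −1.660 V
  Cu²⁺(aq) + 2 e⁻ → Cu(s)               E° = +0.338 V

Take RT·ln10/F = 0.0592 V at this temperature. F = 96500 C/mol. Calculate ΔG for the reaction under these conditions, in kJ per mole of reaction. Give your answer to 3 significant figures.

With Cu²⁺/Cu reduced at the cathode, E°cell = +0.338 − (−1.660) = +1.998 V and n = 6.
The reaction quotient is [Al³⁺(aq)]^2 / [Cu²⁺(aq)]^3 = 2.69; by Nernst, E = +1.998 − (0.0592/6)(0.430) = +1.9938 V.
Then ΔG = −nFE = −6 × 96500 × +1.9938 J/mol = −1150 kJ/mol.

−1150 kJ/mol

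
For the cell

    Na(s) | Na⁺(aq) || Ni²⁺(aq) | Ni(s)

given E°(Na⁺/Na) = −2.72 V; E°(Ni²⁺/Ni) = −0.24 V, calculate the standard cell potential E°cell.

By convention the left-hand electrode in cell notation is the anode (oxidation) and the right-hand electrode is the cathode (reduction).
E°cell = E°(right) − E°(left) = −0.24 − (−2.72) = +2.48 V.

+2.48 V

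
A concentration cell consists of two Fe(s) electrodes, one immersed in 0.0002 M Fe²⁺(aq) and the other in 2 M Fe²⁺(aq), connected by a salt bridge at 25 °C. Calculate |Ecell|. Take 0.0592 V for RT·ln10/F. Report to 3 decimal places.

0.118 V

For a concentration cell E°cell = 0, since both electrodes use the same couple.
The compartment with the higher Fe²⁺(aq) concentration (2 M) acts as the cathode; ions are reduced there and produced at the dilute (0.0002 M) anode.
With n = 2, Ecell = −(0.0592/2)·log([dilute]/[conc]) = −(0.0592/2)·log(0.0002/2) = +0.118 V.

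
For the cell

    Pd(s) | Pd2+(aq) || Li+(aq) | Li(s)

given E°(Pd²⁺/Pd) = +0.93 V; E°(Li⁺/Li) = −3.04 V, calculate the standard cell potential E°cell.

By convention the left-hand electrode in cell notation is the anode (oxidation) and the right-hand electrode is the cathode (reduction).
E°cell = E°(right) − E°(left) = −3.04 − (+0.93) = −3.97 V.
The negative sign shows that, as written, the cell would require an external voltage to drive the reaction.

−3.97 V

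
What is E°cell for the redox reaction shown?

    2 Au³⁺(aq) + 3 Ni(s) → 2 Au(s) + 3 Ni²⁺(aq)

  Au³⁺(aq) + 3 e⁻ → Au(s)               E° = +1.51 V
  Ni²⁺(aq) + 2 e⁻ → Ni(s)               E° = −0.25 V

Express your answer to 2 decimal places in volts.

+1.76 V

In the reaction as written, Au³⁺(aq) is reduced (cathode) and Ni²⁺(aq) is produced by oxidation at the anode.
E°cell = E°(cathode) − E°(anode) = +1.51 − (−0.25) = +1.76 V.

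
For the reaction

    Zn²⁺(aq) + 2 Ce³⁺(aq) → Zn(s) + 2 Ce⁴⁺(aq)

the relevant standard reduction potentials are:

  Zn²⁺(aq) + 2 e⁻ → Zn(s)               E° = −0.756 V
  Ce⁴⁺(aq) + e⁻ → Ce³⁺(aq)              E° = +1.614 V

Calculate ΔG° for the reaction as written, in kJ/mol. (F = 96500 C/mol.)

+457 kJ/mol

In the reaction as written Zn²⁺(aq) is reduced, so the Zn²⁺/Zn couple is the cathode and Ce⁴⁺/Ce³⁺ is the anode.
E°cell = −0.756 − (+1.614) = −2.370 V; balancing electrons gives n = 2.
ΔG° = −nFE°cell = −(2)(96500)(−2.370) J/mol = +457 kJ/mol.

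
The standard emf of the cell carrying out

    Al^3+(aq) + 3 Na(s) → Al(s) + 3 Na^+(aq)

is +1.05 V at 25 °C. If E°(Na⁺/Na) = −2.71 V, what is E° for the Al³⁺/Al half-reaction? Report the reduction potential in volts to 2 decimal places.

In the reaction as written the Al³⁺/Al couple is reduced (cathode) and Na⁺/Na is oxidized (anode), so E°cell = E°(Al³⁺/Al) − E°(Na⁺/Na).
E°(Al³⁺/Al) = E°cell + E°(anode) = +1.05 + (−2.71) = −1.66 V.

−1.66 V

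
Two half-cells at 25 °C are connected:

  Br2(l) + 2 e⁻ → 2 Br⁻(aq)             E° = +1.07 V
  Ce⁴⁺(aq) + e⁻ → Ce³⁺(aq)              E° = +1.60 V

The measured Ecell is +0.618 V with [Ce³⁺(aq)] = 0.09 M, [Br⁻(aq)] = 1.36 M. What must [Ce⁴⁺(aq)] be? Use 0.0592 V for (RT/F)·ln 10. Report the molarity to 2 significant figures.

2.0 M

Ce⁴⁺/Ce³⁺ is the cathode (higher E°); E°cell = +1.60 − (+1.07) = +0.53 V with n = 2.
Since E = E° − (0.0592/n)·log Q, log Q = n(E° − E)/0.0592 = −2.973.
Balancing electrons gives 2 Ce⁴⁺(aq) + 2 Br⁻(aq) → 2 Ce³⁺(aq) + Br2(l); thus Q = [Ce³⁺(aq)]^2 / ([Ce⁴⁺(aq)]^2·[Br⁻(aq)]^2).
Isolating [Ce⁴⁺(aq)] in Q = 10^{−2.973} yields log [Ce⁴⁺(aq)] = 0.307, i.e. 2.0 M.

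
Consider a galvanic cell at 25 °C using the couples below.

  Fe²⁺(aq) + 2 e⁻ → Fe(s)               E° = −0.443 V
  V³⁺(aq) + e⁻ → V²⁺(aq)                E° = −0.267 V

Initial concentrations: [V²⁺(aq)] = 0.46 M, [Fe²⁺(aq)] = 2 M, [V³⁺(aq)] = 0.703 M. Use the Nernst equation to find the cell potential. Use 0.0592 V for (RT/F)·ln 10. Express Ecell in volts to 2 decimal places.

The V³⁺/V²⁺ couple has the more positive E°, so it is the cathode; Fe²⁺/Fe is the anode.
E°cell = E°cat − E°an = −0.267 − (−0.443) = +0.176 V; n = 2.
The balanced reaction is 2 V³⁺(aq) + Fe(s) → 2 V²⁺(aq) + Fe²⁺(aq), so Q = ([V²⁺(aq)]^2·[Fe²⁺(aq)]) / [V³⁺(aq)]^2 = 0.856 and log Q = −0.067.
Applying E = E° − (RT ln10/nF)·log Q gives +0.176 − (0.0592/2)(−0.067) = +0.18 V.

+0.18 V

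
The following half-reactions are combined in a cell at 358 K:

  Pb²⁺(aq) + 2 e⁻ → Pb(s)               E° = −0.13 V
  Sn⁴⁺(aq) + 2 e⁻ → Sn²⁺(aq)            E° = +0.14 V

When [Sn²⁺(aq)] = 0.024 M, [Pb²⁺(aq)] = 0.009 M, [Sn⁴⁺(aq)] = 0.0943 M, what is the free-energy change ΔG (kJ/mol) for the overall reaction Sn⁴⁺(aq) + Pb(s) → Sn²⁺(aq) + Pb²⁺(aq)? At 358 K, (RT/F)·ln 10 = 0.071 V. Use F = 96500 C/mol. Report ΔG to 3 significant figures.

With Sn⁴⁺/Sn²⁺ reduced at the cathode, E°cell = +0.14 − (−0.13) = +0.27 V and n = 2.
Here Q = ([Sn²⁺(aq)]·[Pb²⁺(aq)]) / [Sn⁴⁺(aq)] = 0.00229 (log Q = −2.640), giving E = +0.27 − (0.071/2)·(−2.640) = +0.3637 V.
Then ΔG = −nFE = −2 × 96500 × +0.3637 J/mol = −70.2 kJ/mol.

−70.2 kJ/mol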